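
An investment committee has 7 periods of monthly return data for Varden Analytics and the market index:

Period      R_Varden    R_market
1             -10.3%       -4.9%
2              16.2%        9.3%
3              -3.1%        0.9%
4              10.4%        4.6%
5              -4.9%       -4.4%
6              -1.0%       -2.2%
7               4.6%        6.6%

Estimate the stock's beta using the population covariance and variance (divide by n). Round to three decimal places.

1.522

Mean R_i = (-10.3 + 16.2 − 3.1 + 10.4 − 4.9 − 1.0 + 4.6) / 7 = 1.7000%
Mean R_m = (-4.9 + 9.3 + 0.9 + 4.6 − 4.4 − 2.2 + 6.6) / 7 = 1.4143%
Σ(R_i − R̄_i)(R_m − R̄_m) = 283.4700  ⇒  Cov = 283.4700 / 7 = 40.4957
Σ(R_m − R̄_m)² = 186.2286  ⇒  Var(R_m) = 186.2286 / 7 = 26.6041
β = Cov / Var(R_m) = 40.4957 / 26.6041 = 1.5222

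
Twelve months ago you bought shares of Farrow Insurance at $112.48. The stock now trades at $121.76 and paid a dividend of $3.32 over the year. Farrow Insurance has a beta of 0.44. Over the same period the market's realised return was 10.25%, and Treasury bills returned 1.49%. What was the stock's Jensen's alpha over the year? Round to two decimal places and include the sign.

Realised HPR = (P1 + D1 − P0) / P0 = (121.76 + 3.32 − 112.48) / 112.48 = 12.60 / 112.48 = 11.2020%
MRP = 10.25% − 1.49% = 8.76%
CAPM required = R_f + β·MRP = 1.49% + 0.44 × 8.76% = 5.3444%
α = realised − required = 11.2020% − 5.3444% = +5.86%

+5.86%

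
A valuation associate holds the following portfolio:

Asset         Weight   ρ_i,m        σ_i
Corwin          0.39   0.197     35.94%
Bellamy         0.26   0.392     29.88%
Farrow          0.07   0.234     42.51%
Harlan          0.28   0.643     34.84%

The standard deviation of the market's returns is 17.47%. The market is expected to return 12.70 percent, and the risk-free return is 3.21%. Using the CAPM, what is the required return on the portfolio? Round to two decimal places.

β_Corwin = 0.197 × 35.94% / 17.47% = 0.4053
β_Bellamy = 0.392 × 29.88% / 17.47% = 0.6705
β_Farrow = 0.234 × 42.51% / 17.47% = 0.5694
β_Harlan = 0.643 × 34.84% / 17.47% = 1.2823
β_P = Σ w_i β_i = 0.39×0.4053 + 0.26×0.6705 + 0.07×0.5694 + 0.28×1.2823 = 0.7313
MRP = 12.70% − 3.21% = 9.49%
E(R_P) = R_f + β_P × MRP = 3.21% + 0.7313 × 9.49% = 10.15%

10.15%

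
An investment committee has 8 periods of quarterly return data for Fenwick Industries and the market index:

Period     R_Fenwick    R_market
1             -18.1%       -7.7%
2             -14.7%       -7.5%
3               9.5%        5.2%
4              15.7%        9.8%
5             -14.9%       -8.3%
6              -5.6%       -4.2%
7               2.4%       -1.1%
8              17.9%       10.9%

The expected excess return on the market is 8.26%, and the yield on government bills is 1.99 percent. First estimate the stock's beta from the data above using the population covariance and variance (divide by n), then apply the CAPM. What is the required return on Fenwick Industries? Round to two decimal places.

16.68%

Mean R_i = (-18.1 − 14.7 + 9.5 + 15.7 − 14.9 − 5.6 + 2.4 + 17.9) / 8 = -0.9750%
Mean R_m = (-7.7 − 7.5 + 5.2 + 9.8 − 8.3 − 4.2 − 1.1 + 10.9) / 8 = -0.3625%
Σ(R_i − R̄_i)(R_m − R̄_m) = 789.7125  ⇒  Cov = 789.7125 / 8 = 98.7141
Σ(R_m − R̄_m)² = 444.1188  ⇒  Var(R_m) = 444.1188 / 8 = 55.5149
β = Cov / Var(R_m) = 98.7141 / 55.5149 = 1.7782
E(R) = R_f + β × MRP = 1.99% + 1.7782 × 8.26% = 16.68%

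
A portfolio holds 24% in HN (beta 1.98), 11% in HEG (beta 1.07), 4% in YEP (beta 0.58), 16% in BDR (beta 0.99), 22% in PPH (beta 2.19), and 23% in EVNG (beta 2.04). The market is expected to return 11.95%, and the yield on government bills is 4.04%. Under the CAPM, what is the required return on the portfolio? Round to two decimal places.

β_P = Σ w_i β_i = 0.24×1.98 + 0.11×1.07 + 0.04×0.58 + 0.16×0.99 + 0.22×2.19 + 0.23×2.04 = 1.7255
MRP = 11.95% − 4.04% = 7.91%
E(R_P) = R_f + β_P × MRP = 4.04% + 1.7255 × 7.91% = 17.69%

17.69%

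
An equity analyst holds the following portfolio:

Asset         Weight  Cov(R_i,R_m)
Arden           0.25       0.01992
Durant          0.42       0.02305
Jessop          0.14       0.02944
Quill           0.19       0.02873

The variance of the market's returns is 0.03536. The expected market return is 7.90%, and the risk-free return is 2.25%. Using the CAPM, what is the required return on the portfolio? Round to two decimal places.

β_Arden = 0.01992 / 0.03536 = 0.5633
β_Durant = 0.02305 / 0.03536 = 0.6519
β_Jessop = 0.02944 / 0.03536 = 0.8326
β_Quill = 0.02873 / 0.03536 = 0.8125
β_P = Σ w_i β_i = 0.25×0.5633 + 0.42×0.6519 + 0.14×0.8326 + 0.19×0.8125 = 0.6856
MRP = 7.90% − 2.25% = 5.65%
E(R_P) = R_f + β_P × MRP = 2.25% + 0.6856 × 5.65% = 6.12%

6.12%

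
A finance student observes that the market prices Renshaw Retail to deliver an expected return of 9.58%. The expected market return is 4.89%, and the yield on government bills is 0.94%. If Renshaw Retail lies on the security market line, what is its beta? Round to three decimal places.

2.187

MRP = 4.89% − 0.94% = 3.95%
β = (E(R) − R_f) / MRP = (9.58% − 0.94%) / 3.95% = 8.64% / 3.95% = 2.187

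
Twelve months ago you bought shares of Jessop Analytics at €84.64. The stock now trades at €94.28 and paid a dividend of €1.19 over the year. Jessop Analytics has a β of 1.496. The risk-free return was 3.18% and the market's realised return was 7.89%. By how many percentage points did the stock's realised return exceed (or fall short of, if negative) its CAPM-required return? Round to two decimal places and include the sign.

+2.57%

Realised HPR = (P1 + D1 − P0) / P0 = (94.28 + 1.19 − 84.64) / 84.64 = 10.83 / 84.64 = 12.7954%
MRP = 7.89% − 3.18% = 4.71%
CAPM required = R_f + β·MRP = 3.18% + 1.496 × 4.71% = 10.22616%
α = realised − required = 12.7954% − 10.22616% = +2.57%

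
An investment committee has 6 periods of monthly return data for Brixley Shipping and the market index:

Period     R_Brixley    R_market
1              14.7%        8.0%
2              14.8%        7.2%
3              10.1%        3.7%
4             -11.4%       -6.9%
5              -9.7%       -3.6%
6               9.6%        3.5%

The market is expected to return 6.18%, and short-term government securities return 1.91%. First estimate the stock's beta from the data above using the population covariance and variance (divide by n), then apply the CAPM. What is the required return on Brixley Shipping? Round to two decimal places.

10.34%

Mean R_i = (14.7 + 14.8 + 10.1 − 11.4 − 9.7 + 9.6) / 6 = 4.6833%
Mean R_m = (8.0 + 7.2 + 3.7 − 6.9 − 3.6 + 3.5) / 6 = 1.9833%
Σ(R_i − R̄_i)(R_m − R̄_m) = 352.9783  ⇒  Cov = 352.9783 / 6 = 58.8297
Σ(R_m − R̄_m)² = 178.7483  ⇒  Var(R_m) = 178.7483 / 6 = 29.7914
β = Cov / Var(R_m) = 58.8297 / 29.7914 = 1.9747
MRP = 6.18% − 1.91% = 4.27%
E(R) = R_f + β × MRP = 1.91% + 1.9747 × 4.27% = 10.34%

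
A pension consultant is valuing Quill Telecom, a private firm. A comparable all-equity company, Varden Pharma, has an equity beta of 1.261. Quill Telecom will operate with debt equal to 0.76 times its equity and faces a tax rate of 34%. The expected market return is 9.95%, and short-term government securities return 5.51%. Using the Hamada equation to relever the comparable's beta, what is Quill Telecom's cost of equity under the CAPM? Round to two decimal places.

β_L = β_U × [1 + (1 − t)(D/E)] = 1.261 × [1 + (1 − 0.34) × 0.76]
    = 1.261 × [1 + 0.66 × 0.76] = 1.261 × 1.5016 = 1.8935
MRP = 9.95% − 5.51% = 4.44%
E(R) = R_f + β_L × MRP = 5.51% + 1.8935 × 4.44% = 13.92%

13.92%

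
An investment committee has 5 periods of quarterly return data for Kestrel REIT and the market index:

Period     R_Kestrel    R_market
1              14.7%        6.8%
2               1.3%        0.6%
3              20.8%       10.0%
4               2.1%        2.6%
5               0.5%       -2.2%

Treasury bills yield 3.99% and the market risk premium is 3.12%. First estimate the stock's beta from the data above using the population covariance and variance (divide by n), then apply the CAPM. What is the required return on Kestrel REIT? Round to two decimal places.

Mean R_i = (14.7 + 1.3 + 20.8 + 2.1 + 0.5) / 5 = 7.8800%
Mean R_m = (6.8 + 0.6 + 10.0 + 2.6 − 2.2) / 5 = 3.5600%
Σ(R_i − R̄_i)(R_m − R̄_m) = 172.8360  ⇒  Cov = 172.8360 / 5 = 34.5672
Σ(R_m − R̄_m)² = 94.8320  ⇒  Var(R_m) = 94.8320 / 5 = 18.9664
β = Cov / Var(R_m) = 34.5672 / 18.9664 = 1.8225
E(R) = R_f + β × MRP = 3.99% + 1.8225 × 3.12% = 9.68%

9.68%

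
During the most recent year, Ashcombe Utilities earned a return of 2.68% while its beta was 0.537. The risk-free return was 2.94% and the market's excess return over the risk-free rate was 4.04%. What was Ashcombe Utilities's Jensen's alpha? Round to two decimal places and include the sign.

-2.43%

CAPM benchmark = R_f + β(R_m − R_f) = 2.94% + 0.537 × 4.04% = 5.10948%
α = actual − benchmark = 2.68% − 5.10948% = -2.43%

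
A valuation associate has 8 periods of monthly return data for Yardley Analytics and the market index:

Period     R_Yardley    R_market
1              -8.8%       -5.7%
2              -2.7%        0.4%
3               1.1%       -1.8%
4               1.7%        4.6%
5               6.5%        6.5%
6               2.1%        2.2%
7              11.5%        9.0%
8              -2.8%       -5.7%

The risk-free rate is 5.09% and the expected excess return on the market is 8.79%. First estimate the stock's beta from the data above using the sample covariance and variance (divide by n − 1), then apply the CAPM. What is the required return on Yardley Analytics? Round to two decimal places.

14.08%

Mean R_i = (-8.8 − 2.7 + 1.1 + 1.7 + 6.5 + 2.1 + 11.5 − 2.8) / 8 = 1.0750%
Mean R_m = (-5.7 + 0.4 − 1.8 + 4.6 + 6.5 + 2.2 + 9.0 − 5.7) / 8 = 1.1875%
Σ(R_i − R̄_i)(R_m − R̄_m) = 211.0375  ⇒  Cov = 211.0375 / 7 = 30.1482
Σ(R_m − R̄_m)² = 206.3488  ⇒  Var(R_m) = 206.3488 / 7 = 29.4784
β = Cov / Var(R_m) = 30.1482 / 29.4784 = 1.0227
E(R) = R_f + β × MRP = 5.09% + 1.0227 × 8.79% = 14.08%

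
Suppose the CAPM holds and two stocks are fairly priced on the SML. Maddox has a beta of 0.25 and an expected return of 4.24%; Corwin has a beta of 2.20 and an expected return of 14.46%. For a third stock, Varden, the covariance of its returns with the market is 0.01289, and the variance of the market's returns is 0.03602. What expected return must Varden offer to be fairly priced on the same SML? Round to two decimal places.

MRP = (14.46% − 4.24%) / (2.20 − 0.25) = 5.2410%
R_f = 4.24% − 0.25 × 5.2410% = 2.9298%
β_Varden = Cov / Var(R_m) = 0.01289 / 0.03602 = 0.3579
E(R_Varden) = R_f + β × MRP = 2.9298% + 0.3579 × 5.2410% = 4.81%

4.81%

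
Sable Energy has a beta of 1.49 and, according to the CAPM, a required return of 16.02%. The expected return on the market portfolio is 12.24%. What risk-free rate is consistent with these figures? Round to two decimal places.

E(R) = R_f + β(E(R_m) − R_f) = R_f(1 − β) + β·E(R_m)
16.02% = R_f × (1 − 1.49) + 1.49 × 12.24%
16.02% = R_f × -0.49 + 18.2376%
R_f = (16.02% − 18.2376%) / -0.49 = 4.53%

4.53%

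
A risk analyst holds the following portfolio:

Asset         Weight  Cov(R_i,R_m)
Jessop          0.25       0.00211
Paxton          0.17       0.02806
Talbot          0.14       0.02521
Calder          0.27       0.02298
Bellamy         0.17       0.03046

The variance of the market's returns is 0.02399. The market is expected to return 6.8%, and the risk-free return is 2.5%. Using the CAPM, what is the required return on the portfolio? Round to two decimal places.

β_Jessop = 0.00211 / 0.02399 = 0.0880
β_Paxton = 0.02806 / 0.02399 = 1.1697
β_Talbot = 0.02521 / 0.02399 = 1.0509
β_Calder = 0.02298 / 0.02399 = 0.9579
β_Bellamy = 0.03046 / 0.02399 = 1.2697
β_P = Σ w_i β_i = 0.25×0.0880 + 0.17×1.1697 + 0.14×1.0509 + 0.27×0.9579 + 0.17×1.2697 = 0.8425
MRP = 6.8% − 2.5% = 4.30%
E(R_P) = R_f + β_P × MRP = 2.5% + 0.8425 × 4.3% = 6.12%

6.12%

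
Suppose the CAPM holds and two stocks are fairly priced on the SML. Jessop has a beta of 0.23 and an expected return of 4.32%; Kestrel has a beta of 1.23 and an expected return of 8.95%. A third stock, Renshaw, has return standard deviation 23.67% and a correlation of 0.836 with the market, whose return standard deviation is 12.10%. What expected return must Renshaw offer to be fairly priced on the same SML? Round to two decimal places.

10.83%

MRP = (8.95% − 4.32%) / (1.23 − 0.23) = 4.6300%
R_f = 4.32% − 0.23 × 4.6300% = 3.2551%
β_Renshaw = ρ·σ_i/σ_m = 0.836 × 23.67 / 12.10 = 1.6354
E(R_Renshaw) = R_f + β × MRP = 3.2551% + 1.6354 × 4.6300% = 10.83%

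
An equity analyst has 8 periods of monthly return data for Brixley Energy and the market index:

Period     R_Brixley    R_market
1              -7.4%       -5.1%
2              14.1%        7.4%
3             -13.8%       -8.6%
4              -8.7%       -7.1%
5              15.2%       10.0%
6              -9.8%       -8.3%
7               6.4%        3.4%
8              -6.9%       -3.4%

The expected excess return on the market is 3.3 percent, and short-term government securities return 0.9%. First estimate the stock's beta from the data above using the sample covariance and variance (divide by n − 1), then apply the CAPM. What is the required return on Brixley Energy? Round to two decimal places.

Mean R_i = (-7.4 + 14.1 − 13.8 − 8.7 + 15.2 − 9.8 + 6.4 − 6.9) / 8 = -1.3625%
Mean R_m = (-5.1 + 7.4 − 8.6 − 7.1 + 10.0 − 8.3 + 3.4 − 3.4) / 8 = -1.4625%
Σ(R_i − R̄_i)(R_m − R̄_m) = 585.1488  ⇒  Cov = 585.1488 / 7 = 83.5927
Σ(R_m − R̄_m)² = 380.0388  ⇒  Var(R_m) = 380.0388 / 7 = 54.2913
β = Cov / Var(R_m) = 83.5927 / 54.2913 = 1.5397
E(R) = R_f + β × MRP = 0.9% + 1.5397 × 3.3% = 5.98%

5.98%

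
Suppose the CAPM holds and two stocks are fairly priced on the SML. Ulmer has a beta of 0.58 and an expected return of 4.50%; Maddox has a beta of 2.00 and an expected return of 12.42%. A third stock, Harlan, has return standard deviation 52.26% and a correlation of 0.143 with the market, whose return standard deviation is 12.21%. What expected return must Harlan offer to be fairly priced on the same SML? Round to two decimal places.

MRP = (12.42% − 4.50%) / (2.00 − 0.58) = 5.5775%
R_f = 4.50% − 0.58 × 5.5775% = 1.2651%
β_Harlan = ρ·σ_i/σ_m = 0.143 × 52.26 / 12.21 = 0.6121
E(R_Harlan) = R_f + β × MRP = 1.2651% + 0.6121 × 5.5775% = 4.68%

4.68%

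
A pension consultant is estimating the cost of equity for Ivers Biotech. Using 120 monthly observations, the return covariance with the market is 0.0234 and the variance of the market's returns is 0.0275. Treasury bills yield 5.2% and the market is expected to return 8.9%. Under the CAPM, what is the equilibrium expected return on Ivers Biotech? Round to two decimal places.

8.35%

β = Cov(R_i, R_m) / Var(R_m) = 0.0234 / 0.0275 = 0.8509
MRP = 8.9% − 5.2% = 3.70%
E(R) = R_f + β × MRP = 5.2% + 0.8509 × 3.7% = 8.35%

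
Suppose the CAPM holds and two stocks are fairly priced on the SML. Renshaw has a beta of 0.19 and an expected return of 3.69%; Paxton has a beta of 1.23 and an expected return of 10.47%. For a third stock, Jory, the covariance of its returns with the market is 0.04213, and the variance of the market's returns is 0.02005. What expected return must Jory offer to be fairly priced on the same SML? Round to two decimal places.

16.15%

MRP = (10.47% − 3.69%) / (1.23 − 0.19) = 6.5192%
R_f = 3.69% − 0.19 × 6.5192% = 2.4514%
β_Jory = Cov / Var(R_m) = 0.04213 / 0.02005 = 2.1012
E(R_Jory) = R_f + β × MRP = 2.4514% + 2.1012 × 6.5192% = 16.15%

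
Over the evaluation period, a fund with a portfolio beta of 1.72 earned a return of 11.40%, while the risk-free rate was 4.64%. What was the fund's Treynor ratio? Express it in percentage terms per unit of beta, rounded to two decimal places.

3.93%

Treynor = (R_P − R_f) / β_P = (11.40% − 4.64%) / 1.7200 = 6.76% / 1.7200 = 3.93%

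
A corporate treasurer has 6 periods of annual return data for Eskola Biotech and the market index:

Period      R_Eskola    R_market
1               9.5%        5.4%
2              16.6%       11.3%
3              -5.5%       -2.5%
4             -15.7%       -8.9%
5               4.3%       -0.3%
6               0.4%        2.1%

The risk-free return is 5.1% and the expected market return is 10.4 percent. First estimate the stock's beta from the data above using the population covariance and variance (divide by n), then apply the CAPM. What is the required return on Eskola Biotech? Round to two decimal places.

13.56%

Mean R_i = (9.5 + 16.6 − 5.5 − 15.7 + 4.3 + 0.4) / 6 = 1.6000%
Mean R_m = (5.4 + 11.3 − 2.5 − 8.9 − 0.3 + 2.1) / 6 = 1.1833%
Σ(R_i − R̄_i)(R_m − R̄_m) = 380.5500  ⇒  Cov = 380.5500 / 6 = 63.4250
Σ(R_m − R̄_m)² = 238.4083  ⇒  Var(R_m) = 238.4083 / 6 = 39.7347
β = Cov / Var(R_m) = 63.4250 / 39.7347 = 1.5962
MRP = 10.4% − 5.1% = 5.30%
E(R) = R_f + β × MRP = 5.1% + 1.5962 × 5.3% = 13.56%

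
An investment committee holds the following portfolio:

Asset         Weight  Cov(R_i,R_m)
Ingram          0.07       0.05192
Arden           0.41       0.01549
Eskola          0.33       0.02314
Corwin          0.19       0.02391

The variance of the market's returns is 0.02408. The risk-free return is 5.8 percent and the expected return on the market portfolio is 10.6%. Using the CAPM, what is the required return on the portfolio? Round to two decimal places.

10.22%

β_Ingram = 0.05192 / 0.02408 = 2.1561
β_Arden = 0.01549 / 0.02408 = 0.6433
β_Eskola = 0.02314 / 0.02408 = 0.9610
β_Corwin = 0.02391 / 0.02408 = 0.9929
β_P = Σ w_i β_i = 0.07×2.1561 + 0.41×0.6433 + 0.33×0.9610 + 0.19×0.9929 = 0.9205
MRP = 10.6% − 5.8% = 4.80%
E(R_P) = R_f + β_P × MRP = 5.8% + 0.9205 × 4.8% = 10.22%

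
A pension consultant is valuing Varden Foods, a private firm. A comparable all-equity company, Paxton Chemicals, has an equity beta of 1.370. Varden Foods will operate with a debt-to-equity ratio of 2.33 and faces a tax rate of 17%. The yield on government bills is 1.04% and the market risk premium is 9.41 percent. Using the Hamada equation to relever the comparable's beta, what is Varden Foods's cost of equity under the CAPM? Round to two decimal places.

38.86%

β_L = β_U × [1 + (1 − t)(D/E)] = 1.370 × [1 + (1 − 0.17) × 2.33]
    = 1.370 × [1 + 0.83 × 2.33] = 1.370 × 2.9339 = 4.0194
E(R) = R_f + β_L × MRP = 1.04% + 4.0194 × 9.41% = 38.86%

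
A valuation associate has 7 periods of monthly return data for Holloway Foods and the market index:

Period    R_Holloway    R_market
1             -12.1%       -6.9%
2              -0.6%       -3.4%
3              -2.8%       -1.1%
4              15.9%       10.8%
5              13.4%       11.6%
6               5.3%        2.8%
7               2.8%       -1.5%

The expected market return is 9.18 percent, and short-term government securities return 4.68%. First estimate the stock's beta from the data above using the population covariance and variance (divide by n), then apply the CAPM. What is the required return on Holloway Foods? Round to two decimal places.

Mean R_i = (-12.1 − 0.6 − 2.8 + 15.9 + 13.4 + 5.3 + 2.8) / 7 = 3.1286%
Mean R_m = (-6.9 − 3.4 − 1.1 + 10.8 + 11.6 + 2.8 − 1.5) / 7 = 1.7571%
Σ(R_i − R̄_i)(R_m − R̄_m) = 387.9286  ⇒  Cov = 387.9286 / 7 = 55.4184
Σ(R_m − R̄_m)² = 300.0571  ⇒  Var(R_m) = 300.0571 / 7 = 42.8653
β = Cov / Var(R_m) = 55.4184 / 42.8653 = 1.2928
MRP = 9.18% − 4.68% = 4.50%
E(R) = R_f + β × MRP = 4.68% + 1.2928 × 4.50% = 10.50%

10.50%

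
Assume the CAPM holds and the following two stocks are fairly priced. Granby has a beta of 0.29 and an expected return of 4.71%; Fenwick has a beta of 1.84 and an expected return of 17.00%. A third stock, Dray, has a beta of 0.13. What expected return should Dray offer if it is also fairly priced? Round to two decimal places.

MRP (SML slope) = (17.00% − 4.71%) / (1.84 − 0.29) = 12.29% / 1.55 = 7.9290%
R_f (intercept) = 4.71% − 0.29 × 7.9290% = 2.4106%
E(R_Dray) = R_f + β × MRP = 2.4106% + 0.13 × 7.9290% = 3.44%

3.44%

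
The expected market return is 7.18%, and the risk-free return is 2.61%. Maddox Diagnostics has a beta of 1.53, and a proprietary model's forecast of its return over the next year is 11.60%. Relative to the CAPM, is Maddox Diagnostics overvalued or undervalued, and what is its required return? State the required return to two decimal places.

Undervalued; required return 9.60%

MRP = 7.18% − 2.61% = 4.57%
Required return = R_f + β·MRP = 2.61% + 1.53 × 4.57% = 9.60%
Forecast 11.60% > required 9.60% → the stock plots above the SML → undervalued.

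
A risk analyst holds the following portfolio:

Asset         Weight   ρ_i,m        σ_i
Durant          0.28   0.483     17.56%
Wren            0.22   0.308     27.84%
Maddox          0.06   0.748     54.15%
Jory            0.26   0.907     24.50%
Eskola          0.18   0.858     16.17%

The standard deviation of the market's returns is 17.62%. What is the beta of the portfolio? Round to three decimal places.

0.849

β_Durant = 0.483 × 17.56% / 17.62% = 0.4814
β_Wren = 0.308 × 27.84% / 17.62% = 0.4866
β_Maddox = 0.748 × 54.15% / 17.62% = 2.2988
β_Jory = 0.907 × 24.50% / 17.62% = 1.2612
β_Eskola = 0.858 × 16.17% / 17.62% = 0.7874
β_P = Σ w_i β_i = 0.28×0.4814 + 0.22×0.4866 + 0.06×2.2988 + 0.26×1.2612 + 0.18×0.7874 = 0.8494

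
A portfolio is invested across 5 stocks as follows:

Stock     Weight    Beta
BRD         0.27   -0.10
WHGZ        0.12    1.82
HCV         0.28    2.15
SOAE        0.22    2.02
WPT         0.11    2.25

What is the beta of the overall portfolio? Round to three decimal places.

β_P = Σ w_i β_i = 0.27×-0.10 + 0.12×1.82 + 0.28×2.15 + 0.22×2.02 + 0.11×2.25 = 1.4853

1.485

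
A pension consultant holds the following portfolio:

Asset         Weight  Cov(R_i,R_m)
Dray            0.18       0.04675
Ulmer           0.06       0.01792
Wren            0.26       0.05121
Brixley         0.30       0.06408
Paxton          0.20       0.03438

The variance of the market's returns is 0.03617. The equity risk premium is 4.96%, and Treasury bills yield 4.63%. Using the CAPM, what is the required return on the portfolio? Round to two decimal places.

11.34%

β_Dray = 0.04675 / 0.03617 = 1.2925
β_Ulmer = 0.01792 / 0.03617 = 0.4954
β_Wren = 0.05121 / 0.03617 = 1.4158
β_Brixley = 0.06408 / 0.03617 = 1.7716
β_Paxton = 0.03438 / 0.03617 = 0.9505
β_P = Σ w_i β_i = 0.18×1.2925 + 0.06×0.4954 + 0.26×1.4158 + 0.30×1.7716 + 0.20×0.9505 = 1.3521
E(R_P) = R_f + β_P × MRP = 4.63% + 1.3521 × 4.96% = 11.34%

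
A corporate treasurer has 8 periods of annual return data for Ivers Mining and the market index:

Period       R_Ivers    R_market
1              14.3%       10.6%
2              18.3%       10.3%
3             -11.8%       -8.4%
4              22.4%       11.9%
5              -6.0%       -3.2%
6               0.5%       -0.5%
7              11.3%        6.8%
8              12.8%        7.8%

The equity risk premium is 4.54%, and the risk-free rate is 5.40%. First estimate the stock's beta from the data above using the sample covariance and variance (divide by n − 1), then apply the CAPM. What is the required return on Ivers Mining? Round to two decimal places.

Mean R_i = (14.3 + 18.3 − 11.8 + 22.4 − 6.0 + 0.5 + 11.3 + 12.8) / 8 = 7.7250%
Mean R_m = (10.6 + 10.3 − 8.4 + 11.9 − 3.2 − 0.5 + 6.8 + 7.8) / 8 = 4.4125%
Σ(R_i − R̄_i)(R_m − R̄_m) = 628.6875  ⇒  Cov = 628.6875 / 7 = 89.8125
Σ(R_m − R̄_m)² = 392.4288  ⇒  Var(R_m) = 392.4288 / 7 = 56.0613
β = Cov / Var(R_m) = 89.8125 / 56.0613 = 1.6020
E(R) = R_f + β × MRP = 5.40% + 1.6020 × 4.54% = 12.67%

12.67%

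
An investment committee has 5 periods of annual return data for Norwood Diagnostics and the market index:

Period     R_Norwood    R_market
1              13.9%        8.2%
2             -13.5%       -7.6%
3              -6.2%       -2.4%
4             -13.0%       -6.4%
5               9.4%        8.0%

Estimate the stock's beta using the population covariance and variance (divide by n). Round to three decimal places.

Mean R_i = (13.9 − 13.5 − 6.2 − 13.0 + 9.4) / 5 = -1.8800%
Mean R_m = (8.2 − 7.6 − 2.4 − 6.4 + 8.0) / 5 = -0.0400%
Σ(R_i − R̄_i)(R_m − R̄_m) = 389.4840  ⇒  Cov = 389.4840 / 5 = 77.8968
Σ(R_m − R̄_m)² = 235.7120  ⇒  Var(R_m) = 235.7120 / 5 = 47.1424
β = Cov / Var(R_m) = 77.8968 / 47.1424 = 1.6524

1.652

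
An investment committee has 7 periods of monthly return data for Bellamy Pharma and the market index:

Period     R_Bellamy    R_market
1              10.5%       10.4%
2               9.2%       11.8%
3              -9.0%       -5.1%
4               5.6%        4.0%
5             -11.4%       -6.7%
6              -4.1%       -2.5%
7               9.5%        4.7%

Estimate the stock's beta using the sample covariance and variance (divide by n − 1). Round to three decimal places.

1.215

Mean R_i = (10.5 + 9.2 − 9.0 + 5.6 − 11.4 − 4.1 + 9.5) / 7 = 1.4714%
Mean R_m = (10.4 + 11.8 − 5.1 + 4.0 − 6.7 − 2.5 + 4.7) / 7 = 2.3714%
Σ(R_i − R̄_i)(R_m − R̄_m) = 392.9143  ⇒  Cov = 392.9143 / 6 = 65.4857
Σ(R_m − R̄_m)² = 323.2743  ⇒  Var(R_m) = 323.2743 / 6 = 53.8791
β = Cov / Var(R_m) = 65.4857 / 53.8791 = 1.2154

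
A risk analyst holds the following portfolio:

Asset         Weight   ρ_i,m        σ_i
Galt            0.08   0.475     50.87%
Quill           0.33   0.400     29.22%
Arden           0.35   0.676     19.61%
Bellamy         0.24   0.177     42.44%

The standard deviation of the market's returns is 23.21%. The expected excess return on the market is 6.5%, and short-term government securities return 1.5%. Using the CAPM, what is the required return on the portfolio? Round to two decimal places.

4.93%

β_Galt = 0.475 × 50.87% / 23.21% = 1.0411
β_Quill = 0.400 × 29.22% / 23.21% = 0.5036
β_Arden = 0.676 × 19.61% / 23.21% = 0.5711
β_Bellamy = 0.177 × 42.44% / 23.21% = 0.3236
β_P = Σ w_i β_i = 0.08×1.0411 + 0.33×0.5036 + 0.35×0.5711 + 0.24×0.3236 = 0.5270
E(R_P) = R_f + β_P × MRP = 1.5% + 0.5270 × 6.5% = 4.93%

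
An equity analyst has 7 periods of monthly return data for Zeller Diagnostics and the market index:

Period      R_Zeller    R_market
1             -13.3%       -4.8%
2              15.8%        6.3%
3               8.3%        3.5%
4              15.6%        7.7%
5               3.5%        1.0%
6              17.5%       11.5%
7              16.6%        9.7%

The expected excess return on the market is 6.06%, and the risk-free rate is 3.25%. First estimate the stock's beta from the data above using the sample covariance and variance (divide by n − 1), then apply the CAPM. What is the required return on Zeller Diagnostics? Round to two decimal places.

14.85%

Mean R_i = (-13.3 + 15.8 + 8.3 + 15.6 + 3.5 + 17.5 + 16.6) / 7 = 9.1429%
Mean R_m = (-4.8 + 6.3 + 3.5 + 7.7 + 1.0 + 11.5 + 9.7) / 7 = 4.9857%
Σ(R_i − R̄_i)(R_m − R̄_m) = 359.2343  ⇒  Cov = 359.2343 / 6 = 59.8724
Σ(R_m − R̄_m)² = 187.6086  ⇒  Var(R_m) = 187.6086 / 6 = 31.2681
β = Cov / Var(R_m) = 59.8724 / 31.2681 = 1.9148
E(R) = R_f + β × MRP = 3.25% + 1.9148 × 6.06% = 14.85%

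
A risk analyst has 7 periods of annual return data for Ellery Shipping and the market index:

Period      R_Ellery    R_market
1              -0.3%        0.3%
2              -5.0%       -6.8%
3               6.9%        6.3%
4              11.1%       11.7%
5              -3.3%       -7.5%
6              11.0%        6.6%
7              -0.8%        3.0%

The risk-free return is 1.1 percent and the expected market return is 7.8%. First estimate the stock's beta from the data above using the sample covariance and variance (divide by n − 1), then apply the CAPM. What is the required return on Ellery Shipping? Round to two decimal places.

Mean R_i = (-0.3 − 5.0 + 6.9 + 11.1 − 3.3 + 11.0 − 0.8) / 7 = 2.8000%
Mean R_m = (0.3 − 6.8 + 6.3 + 11.7 − 7.5 + 6.6 + 3.0) / 7 = 1.9429%
Σ(R_i − R̄_i)(R_m − R̄_m) = 264.1200  ⇒  Cov = 264.1200 / 6 = 44.0200
Σ(R_m − R̄_m)² = 305.2971  ⇒  Var(R_m) = 305.2971 / 6 = 50.8829
β = Cov / Var(R_m) = 44.0200 / 50.8829 = 0.8651
MRP = 7.8% − 1.1% = 6.70%
E(R) = R_f + β × MRP = 1.1% + 0.8651 × 6.7% = 6.90%

6.90%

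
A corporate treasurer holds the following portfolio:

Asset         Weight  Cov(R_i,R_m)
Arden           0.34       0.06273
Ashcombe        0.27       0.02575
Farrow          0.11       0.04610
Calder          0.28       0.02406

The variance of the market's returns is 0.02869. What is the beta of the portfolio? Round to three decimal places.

1.397

β_Arden = 0.06273 / 0.02869 = 2.1865
β_Ashcombe = 0.02575 / 0.02869 = 0.8975
β_Farrow = 0.04610 / 0.02869 = 1.6068
β_Calder = 0.02406 / 0.02869 = 0.8386
β_P = Σ w_i β_i = 0.34×2.1865 + 0.27×0.8975 + 0.11×1.6068 + 0.28×0.8386 = 1.3973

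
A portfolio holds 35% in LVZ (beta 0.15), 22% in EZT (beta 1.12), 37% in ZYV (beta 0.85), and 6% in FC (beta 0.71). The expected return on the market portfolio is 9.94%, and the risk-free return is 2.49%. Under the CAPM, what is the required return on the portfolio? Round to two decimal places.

7.38%

β_P = Σ w_i β_i = 0.35×0.15 + 0.22×1.12 + 0.37×0.85 + 0.06×0.71 = 0.6560
MRP = 9.94% − 2.49% = 7.45%
E(R_P) = R_f + β_P × MRP = 2.49% + 0.6560 × 7.45% = 7.38%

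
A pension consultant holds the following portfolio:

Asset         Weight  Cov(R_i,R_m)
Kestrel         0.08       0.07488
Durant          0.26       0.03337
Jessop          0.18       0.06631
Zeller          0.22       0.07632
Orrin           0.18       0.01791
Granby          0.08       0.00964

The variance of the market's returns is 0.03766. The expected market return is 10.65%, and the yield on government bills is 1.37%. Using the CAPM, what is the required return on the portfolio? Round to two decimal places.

β_Kestrel = 0.07488 / 0.03766 = 1.9883
β_Durant = 0.03337 / 0.03766 = 0.8861
β_Jessop = 0.06631 / 0.03766 = 1.7608
β_Zeller = 0.07632 / 0.03766 = 2.0266
β_Orrin = 0.01791 / 0.03766 = 0.4756
β_Granby = 0.00964 / 0.03766 = 0.2560
β_P = Σ w_i β_i = 0.08×1.9883 + 0.26×0.8861 + 0.18×1.7608 + 0.22×2.0266 + 0.18×0.4756 + 0.08×0.2560 = 1.2583
MRP = 10.65% − 1.37% = 9.28%
E(R_P) = R_f + β_P × MRP = 1.37% + 1.2583 × 9.28% = 13.05%

13.05%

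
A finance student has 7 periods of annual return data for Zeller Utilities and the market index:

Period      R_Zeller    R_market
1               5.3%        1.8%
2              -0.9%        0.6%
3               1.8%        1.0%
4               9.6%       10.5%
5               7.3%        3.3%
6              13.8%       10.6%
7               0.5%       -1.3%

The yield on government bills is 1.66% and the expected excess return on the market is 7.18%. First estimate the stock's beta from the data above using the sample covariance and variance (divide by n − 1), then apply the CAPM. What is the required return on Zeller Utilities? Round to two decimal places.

Mean R_i = (5.3 − 0.9 + 1.8 + 9.6 + 7.3 + 13.8 + 0.5) / 7 = 5.3429%
Mean R_m = (1.8 + 0.6 + 1.0 + 10.5 + 3.3 + 10.6 − 1.3) / 7 = 3.7857%
Σ(R_i − R̄_i)(R_m − R̄_m) = 139.7343  ⇒  Cov = 139.7343 / 6 = 23.2891
Σ(R_m − R̄_m)² = 139.4686  ⇒  Var(R_m) = 139.4686 / 6 = 23.2448
β = Cov / Var(R_m) = 23.2891 / 23.2448 = 1.0019
E(R) = R_f + β × MRP = 1.66% + 1.0019 × 7.18% = 8.85%

8.85%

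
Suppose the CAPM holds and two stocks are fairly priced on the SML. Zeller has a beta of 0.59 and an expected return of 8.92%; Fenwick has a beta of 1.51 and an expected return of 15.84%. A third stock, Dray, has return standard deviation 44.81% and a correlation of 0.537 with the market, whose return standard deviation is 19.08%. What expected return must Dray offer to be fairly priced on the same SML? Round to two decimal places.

MRP = (15.84% − 8.92%) / (1.51 − 0.59) = 7.5217%
R_f = 8.92% − 0.59 × 7.5217% = 4.4822%
β_Dray = ρ·σ_i/σ_m = 0.537 × 44.81 / 19.08 = 1.2612
E(R_Dray) = R_f + β × MRP = 4.4822% + 1.2612 × 7.5217% = 13.97%

13.97%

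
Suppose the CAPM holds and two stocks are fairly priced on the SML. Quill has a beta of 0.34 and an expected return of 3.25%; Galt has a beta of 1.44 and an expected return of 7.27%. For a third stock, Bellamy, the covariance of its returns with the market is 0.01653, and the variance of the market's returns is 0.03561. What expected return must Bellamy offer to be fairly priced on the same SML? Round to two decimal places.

3.70%

MRP = (7.27% − 3.25%) / (1.44 − 0.34) = 3.6545%
R_f = 3.25% − 0.34 × 3.6545% = 2.0075%
β_Bellamy = Cov / Var(R_m) = 0.01653 / 0.03561 = 0.4642
E(R_Bellamy) = R_f + β × MRP = 2.0075% + 0.4642 × 3.6545% = 3.70%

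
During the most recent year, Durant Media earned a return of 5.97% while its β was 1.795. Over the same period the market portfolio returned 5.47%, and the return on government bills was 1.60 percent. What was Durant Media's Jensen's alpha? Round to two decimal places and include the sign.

-2.58%

Market excess return = 5.47% − 1.60% = 3.87%
CAPM benchmark = R_f + β(R_m − R_f) = 1.60% + 1.795 × 3.87% = 8.54665%
α = actual − benchmark = 5.97% − 8.54665% = -2.58%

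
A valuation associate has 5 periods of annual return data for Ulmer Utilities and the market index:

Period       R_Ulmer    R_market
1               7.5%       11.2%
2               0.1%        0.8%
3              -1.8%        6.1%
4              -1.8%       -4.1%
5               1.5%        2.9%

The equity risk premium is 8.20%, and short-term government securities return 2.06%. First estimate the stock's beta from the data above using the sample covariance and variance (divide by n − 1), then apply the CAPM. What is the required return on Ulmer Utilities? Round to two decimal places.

Mean R_i = (7.5 + 0.1 − 1.8 − 1.8 + 1.5) / 5 = 1.1000%
Mean R_m = (11.2 + 0.8 + 6.1 − 4.1 + 2.9) / 5 = 3.3800%
Σ(R_i − R̄_i)(R_m − R̄_m) = 66.2400  ⇒  Cov = 66.2400 / 4 = 16.5600
Σ(R_m − R̄_m)² = 131.3880  ⇒  Var(R_m) = 131.3880 / 4 = 32.8470
β = Cov / Var(R_m) = 16.5600 / 32.8470 = 0.5042
E(R) = R_f + β × MRP = 2.06% + 0.5042 × 8.20% = 6.19%

6.19%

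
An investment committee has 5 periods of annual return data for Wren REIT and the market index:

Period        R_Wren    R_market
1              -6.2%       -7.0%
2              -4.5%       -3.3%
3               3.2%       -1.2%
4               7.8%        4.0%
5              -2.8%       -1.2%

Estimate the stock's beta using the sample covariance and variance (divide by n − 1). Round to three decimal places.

1.330

Mean R_i = (-6.2 − 4.5 + 3.2 + 7.8 − 2.8) / 5 = -0.5000%
Mean R_m = (-7.0 − 3.3 − 1.2 + 4.0 − 1.2) / 5 = -1.7400%
Σ(R_i − R̄_i)(R_m − R̄_m) = 84.6200  ⇒  Cov = 84.6200 / 4 = 21.1550
Σ(R_m − R̄_m)² = 63.6320  ⇒  Var(R_m) = 63.6320 / 4 = 15.9080
β = Cov / Var(R_m) = 21.1550 / 15.9080 = 1.3298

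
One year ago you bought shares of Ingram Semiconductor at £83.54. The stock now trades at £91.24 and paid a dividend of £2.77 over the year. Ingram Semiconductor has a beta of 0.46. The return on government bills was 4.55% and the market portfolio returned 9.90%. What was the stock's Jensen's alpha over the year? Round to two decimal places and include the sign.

+5.52%

Realised HPR = (P1 + D1 − P0) / P0 = (91.24 + 2.77 − 83.54) / 83.54 = 10.47 / 83.54 = 12.5329%
MRP = 9.90% − 4.55% = 5.35%
CAPM required = R_f + β·MRP = 4.55% + 0.46 × 5.35% = 7.0110%
α = realised − required = 12.5329% − 7.0110% = +5.52%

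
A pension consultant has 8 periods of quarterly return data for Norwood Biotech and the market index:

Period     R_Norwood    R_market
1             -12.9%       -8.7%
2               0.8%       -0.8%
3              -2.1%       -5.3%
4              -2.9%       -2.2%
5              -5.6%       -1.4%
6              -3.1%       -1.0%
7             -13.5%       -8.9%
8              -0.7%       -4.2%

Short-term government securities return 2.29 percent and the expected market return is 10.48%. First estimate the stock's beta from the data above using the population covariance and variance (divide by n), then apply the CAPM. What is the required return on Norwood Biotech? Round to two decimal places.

Mean R_i = (-12.9 + 0.8 − 2.1 − 2.9 − 5.6 − 3.1 − 13.5 − 0.7) / 8 = -5.0000%
Mean R_m = (-8.7 − 0.8 − 5.3 − 2.2 − 1.4 − 1.0 − 8.9 − 4.2) / 8 = -4.0625%
Σ(R_i − R̄_i)(R_m − R̄_m) = 100.6300  ⇒  Cov = 100.6300 / 8 = 12.5788
Σ(R_m − R̄_m)² = 77.0388  ⇒  Var(R_m) = 77.0388 / 8 = 9.6299
β = Cov / Var(R_m) = 12.5788 / 9.6299 = 1.3062
MRP = 10.48% − 2.29% = 8.19%
E(R) = R_f + β × MRP = 2.29% + 1.3062 × 8.19% = 12.99%

12.99%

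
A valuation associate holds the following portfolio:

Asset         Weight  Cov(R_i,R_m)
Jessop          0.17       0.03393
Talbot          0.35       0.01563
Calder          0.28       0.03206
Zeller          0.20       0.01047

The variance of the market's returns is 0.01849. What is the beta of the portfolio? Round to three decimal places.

1.207

β_Jessop = 0.03393 / 0.01849 = 1.8350
β_Talbot = 0.01563 / 0.01849 = 0.8453
β_Calder = 0.03206 / 0.01849 = 1.7339
β_Zeller = 0.01047 / 0.01849 = 0.5663
β_P = Σ w_i β_i = 0.17×1.8350 + 0.35×0.8453 + 0.28×1.7339 + 0.20×0.5663 = 1.2066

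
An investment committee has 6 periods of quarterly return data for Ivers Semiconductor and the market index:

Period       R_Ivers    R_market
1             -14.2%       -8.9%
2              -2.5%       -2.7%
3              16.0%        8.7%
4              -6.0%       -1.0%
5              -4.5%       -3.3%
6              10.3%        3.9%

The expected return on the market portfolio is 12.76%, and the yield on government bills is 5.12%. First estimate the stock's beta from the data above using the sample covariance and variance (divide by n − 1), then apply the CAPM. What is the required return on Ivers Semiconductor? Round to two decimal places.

Mean R_i = (-14.2 − 2.5 + 16.0 − 6.0 − 4.5 + 10.3) / 6 = -0.1500%
Mean R_m = (-8.9 − 2.7 + 8.7 − 1.0 − 3.3 + 3.9) / 6 = -0.5500%
Σ(R_i − R̄_i)(R_m − R̄_m) = 332.8550  ⇒  Cov = 332.8550 / 5 = 66.5710
Σ(R_m − R̄_m)² = 187.4750  ⇒  Var(R_m) = 187.4750 / 5 = 37.4950
β = Cov / Var(R_m) = 66.5710 / 37.4950 = 1.7755
MRP = 12.76% − 5.12% = 7.64%
E(R) = R_f + β × MRP = 5.12% + 1.7755 × 7.64% = 18.68%

18.68%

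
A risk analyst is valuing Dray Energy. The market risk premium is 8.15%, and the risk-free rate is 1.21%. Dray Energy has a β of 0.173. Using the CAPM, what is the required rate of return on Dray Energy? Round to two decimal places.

2.62%

E(R) = R_f + β × MRP = 1.21% + 0.173 × 8.15% = 2.62%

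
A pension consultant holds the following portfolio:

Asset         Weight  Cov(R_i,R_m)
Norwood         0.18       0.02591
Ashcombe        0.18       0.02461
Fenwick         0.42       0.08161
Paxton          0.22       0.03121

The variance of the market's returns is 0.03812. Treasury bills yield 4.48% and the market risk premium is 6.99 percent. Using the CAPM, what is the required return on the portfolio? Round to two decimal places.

13.69%

β_Norwood = 0.02591 / 0.03812 = 0.6797
β_Ashcombe = 0.02461 / 0.03812 = 0.6456
β_Fenwick = 0.08161 / 0.03812 = 2.1409
β_Paxton = 0.03121 / 0.03812 = 0.8187
β_P = Σ w_i β_i = 0.18×0.6797 + 0.18×0.6456 + 0.42×2.1409 + 0.22×0.8187 = 1.3178
E(R_P) = R_f + β_P × MRP = 4.48% + 1.3178 × 6.99% = 13.69%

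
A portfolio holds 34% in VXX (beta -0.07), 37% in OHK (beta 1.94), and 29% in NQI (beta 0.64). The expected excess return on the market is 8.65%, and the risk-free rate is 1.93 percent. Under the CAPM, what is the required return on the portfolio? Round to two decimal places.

β_P = Σ w_i β_i = 0.34×-0.07 + 0.37×1.94 + 0.29×0.64 = 0.8796
E(R_P) = R_f + β_P × MRP = 1.93% + 0.8796 × 8.65% = 9.54%

9.54%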